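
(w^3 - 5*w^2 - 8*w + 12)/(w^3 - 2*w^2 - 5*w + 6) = (w - 6)/(w - 3)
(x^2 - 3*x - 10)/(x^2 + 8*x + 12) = (x - 5)/(x + 6)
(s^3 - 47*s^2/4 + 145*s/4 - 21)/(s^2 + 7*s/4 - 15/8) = 2*(s^2 - 11*s + 28)/(2*s + 5)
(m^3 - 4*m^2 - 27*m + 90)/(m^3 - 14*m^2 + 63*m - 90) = (m + 5)/(m - 5)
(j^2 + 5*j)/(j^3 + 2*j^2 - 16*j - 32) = j*(j + 5)/(j^3 + 2*j^2 - 16*j - 32)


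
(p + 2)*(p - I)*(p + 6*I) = p^3 + 2*p^2 + 5*I*p^2 + 6*p + 10*I*p + 12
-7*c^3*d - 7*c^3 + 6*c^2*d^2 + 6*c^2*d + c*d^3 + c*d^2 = (-c + d)*(7*c + d)*(c*d + c)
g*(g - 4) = g^2 - 4*g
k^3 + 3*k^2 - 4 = (k - 1)*(k + 2)^2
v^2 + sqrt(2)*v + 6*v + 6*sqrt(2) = (v + 6)*(v + sqrt(2))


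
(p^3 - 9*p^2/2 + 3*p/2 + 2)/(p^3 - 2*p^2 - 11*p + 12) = (p + 1/2)/(p + 3)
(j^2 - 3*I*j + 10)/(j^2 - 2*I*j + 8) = (j - 5*I)/(j - 4*I)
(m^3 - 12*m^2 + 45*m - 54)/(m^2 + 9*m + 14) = (m^3 - 12*m^2 + 45*m - 54)/(m^2 + 9*m + 14)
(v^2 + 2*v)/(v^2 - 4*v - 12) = v/(v - 6)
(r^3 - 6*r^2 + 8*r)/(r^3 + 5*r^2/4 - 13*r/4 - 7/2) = 4*r*(r^2 - 6*r + 8)/(4*r^3 + 5*r^2 - 13*r - 14)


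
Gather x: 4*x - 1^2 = 4*x - 1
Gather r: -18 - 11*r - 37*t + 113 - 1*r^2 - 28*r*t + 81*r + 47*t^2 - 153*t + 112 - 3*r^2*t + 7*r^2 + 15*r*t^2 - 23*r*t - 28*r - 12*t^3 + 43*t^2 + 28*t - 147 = r^2*(6 - 3*t) + r*(15*t^2 - 51*t + 42) - 12*t^3 + 90*t^2 - 162*t + 60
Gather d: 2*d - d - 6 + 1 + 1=d - 4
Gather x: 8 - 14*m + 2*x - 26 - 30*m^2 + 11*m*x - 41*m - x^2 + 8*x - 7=-30*m^2 - 55*m - x^2 + x*(11*m + 10) - 25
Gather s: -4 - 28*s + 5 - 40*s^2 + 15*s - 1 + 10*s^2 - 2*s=-30*s^2 - 15*s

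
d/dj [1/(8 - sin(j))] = cos(j)/(sin(j) - 8)^2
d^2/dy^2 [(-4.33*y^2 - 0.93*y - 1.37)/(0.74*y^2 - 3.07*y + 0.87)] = (3.5527136788005e-15*y^4 - 20.692324*y^3 + 12.224652*y^2 + 22.2666*y - 35.582842)/(0.405224*y^6 - 5.043396*y^5 + 22.352514*y^4 - 40.793239*y^3 + 26.279307*y^2 - 6.971049*y + 0.658503)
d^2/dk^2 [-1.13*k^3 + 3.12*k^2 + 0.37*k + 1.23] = 6.24 - 6.78*k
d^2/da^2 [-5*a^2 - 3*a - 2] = -10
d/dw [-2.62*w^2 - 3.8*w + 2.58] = -5.24*w - 3.8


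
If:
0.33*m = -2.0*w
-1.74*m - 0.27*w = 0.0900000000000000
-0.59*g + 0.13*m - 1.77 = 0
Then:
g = -3.01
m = -0.05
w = 0.01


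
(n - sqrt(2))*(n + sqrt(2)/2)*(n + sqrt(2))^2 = n^4 + 3*sqrt(2)*n^3/2 - n^2 - 3*sqrt(2)*n - 2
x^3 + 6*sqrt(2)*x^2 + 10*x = x*(x + sqrt(2))*(x + 5*sqrt(2))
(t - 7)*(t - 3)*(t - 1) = t^3 - 11*t^2 + 31*t - 21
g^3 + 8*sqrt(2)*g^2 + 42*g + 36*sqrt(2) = (g + 2*sqrt(2))*(g + 3*sqrt(2))^2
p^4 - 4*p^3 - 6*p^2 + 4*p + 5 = (p - 5)*(p - 1)*(p + 1)^2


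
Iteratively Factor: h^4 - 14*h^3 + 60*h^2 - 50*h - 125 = (h - 5)*(h^3 - 9*h^2 + 15*h + 25) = (h - 5)^2*(h^2 - 4*h - 5) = (h - 5)^2*(h + 1)*(h - 5)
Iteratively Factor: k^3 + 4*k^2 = (k)*(k^2 + 4*k) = k*(k + 4)*(k)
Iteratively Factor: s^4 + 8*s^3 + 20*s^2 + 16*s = (s + 2)*(s^3 + 6*s^2 + 8*s) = s*(s + 2)*(s^2 + 6*s + 8) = s*(s + 2)*(s + 4)*(s + 2)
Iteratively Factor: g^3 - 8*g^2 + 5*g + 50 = (g - 5)*(g^2 - 3*g - 10) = (g - 5)^2*(g + 2)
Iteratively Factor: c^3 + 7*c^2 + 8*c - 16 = (c + 4)*(c^2 + 3*c - 4) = (c + 4)^2*(c - 1)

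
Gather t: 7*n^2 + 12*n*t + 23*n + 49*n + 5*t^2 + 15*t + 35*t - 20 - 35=7*n^2 + 72*n + 5*t^2 + t*(12*n + 50) - 55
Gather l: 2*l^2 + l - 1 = 2*l^2 + l - 1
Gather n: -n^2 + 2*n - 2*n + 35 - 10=25 - n^2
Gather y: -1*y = -y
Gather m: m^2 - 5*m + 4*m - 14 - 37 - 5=m^2 - m - 56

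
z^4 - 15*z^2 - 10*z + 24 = (z - 4)*(z - 1)*(z + 2)*(z + 3)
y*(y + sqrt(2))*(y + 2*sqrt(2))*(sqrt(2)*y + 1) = sqrt(2)*y^4 + 7*y^3 + 7*sqrt(2)*y^2 + 4*y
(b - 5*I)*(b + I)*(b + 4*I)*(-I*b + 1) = -I*b^4 + b^3 - 21*I*b^2 + 41*b + 20*I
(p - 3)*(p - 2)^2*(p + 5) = p^4 - 2*p^3 - 19*p^2 + 68*p - 60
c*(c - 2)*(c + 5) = c^3 + 3*c^2 - 10*c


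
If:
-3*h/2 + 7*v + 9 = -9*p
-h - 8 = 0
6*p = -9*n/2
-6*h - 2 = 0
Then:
No Solution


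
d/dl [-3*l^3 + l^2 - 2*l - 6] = -9*l^2 + 2*l - 2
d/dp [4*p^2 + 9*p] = 8*p + 9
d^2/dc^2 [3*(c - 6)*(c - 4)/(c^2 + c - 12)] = 6*(-11*c^3 + 108*c^2 - 288*c + 336)/(c^6 + 3*c^5 - 33*c^4 - 71*c^3 + 396*c^2 + 432*c - 1728)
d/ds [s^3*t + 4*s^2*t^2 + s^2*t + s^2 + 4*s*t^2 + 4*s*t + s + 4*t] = 3*s^2*t + 8*s*t^2 + 2*s*t + 2*s + 4*t^2 + 4*t + 1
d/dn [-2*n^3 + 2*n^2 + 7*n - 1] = -6*n^2 + 4*n + 7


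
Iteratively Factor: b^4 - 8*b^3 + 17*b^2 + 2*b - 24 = (b - 2)*(b^3 - 6*b^2 + 5*b + 12) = (b - 2)*(b + 1)*(b^2 - 7*b + 12) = (b - 4)*(b - 2)*(b + 1)*(b - 3)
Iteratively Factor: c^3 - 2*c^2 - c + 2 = (c + 1)*(c^2 - 3*c + 2) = (c - 1)*(c + 1)*(c - 2)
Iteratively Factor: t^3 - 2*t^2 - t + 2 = (t - 2)*(t^2 - 1) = (t - 2)*(t - 1)*(t + 1)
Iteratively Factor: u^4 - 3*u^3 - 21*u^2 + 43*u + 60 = (u - 3)*(u^3 - 21*u - 20) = (u - 3)*(u + 4)*(u^2 - 4*u - 5) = (u - 3)*(u + 1)*(u + 4)*(u - 5)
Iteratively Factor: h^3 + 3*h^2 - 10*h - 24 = (h - 3)*(h^2 + 6*h + 8) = (h - 3)*(h + 4)*(h + 2)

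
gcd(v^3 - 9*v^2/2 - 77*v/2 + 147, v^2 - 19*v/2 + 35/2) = v - 7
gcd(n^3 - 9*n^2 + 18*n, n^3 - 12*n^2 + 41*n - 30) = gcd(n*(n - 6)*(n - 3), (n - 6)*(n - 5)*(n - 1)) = n - 6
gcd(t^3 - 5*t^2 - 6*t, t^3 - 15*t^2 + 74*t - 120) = t - 6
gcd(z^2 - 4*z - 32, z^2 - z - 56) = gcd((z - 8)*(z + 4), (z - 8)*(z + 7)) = z - 8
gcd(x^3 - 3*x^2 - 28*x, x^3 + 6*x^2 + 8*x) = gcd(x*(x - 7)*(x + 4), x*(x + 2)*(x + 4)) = x^2 + 4*x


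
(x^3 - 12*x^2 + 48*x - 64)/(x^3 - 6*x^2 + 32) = (x - 4)/(x + 2)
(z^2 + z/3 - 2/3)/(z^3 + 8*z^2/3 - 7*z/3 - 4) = (3*z - 2)/(3*z^2 + 5*z - 12)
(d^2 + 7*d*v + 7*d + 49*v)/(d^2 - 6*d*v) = (d^2 + 7*d*v + 7*d + 49*v)/(d*(d - 6*v))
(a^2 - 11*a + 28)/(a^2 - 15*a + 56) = (a - 4)/(a - 8)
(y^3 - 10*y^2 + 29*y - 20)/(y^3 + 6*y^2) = (y^3 - 10*y^2 + 29*y - 20)/(y^2*(y + 6))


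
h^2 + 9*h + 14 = (h + 2)*(h + 7)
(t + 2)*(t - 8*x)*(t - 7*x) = t^3 - 15*t^2*x + 2*t^2 + 56*t*x^2 - 30*t*x + 112*x^2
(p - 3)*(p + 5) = p^2 + 2*p - 15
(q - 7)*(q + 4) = q^2 - 3*q - 28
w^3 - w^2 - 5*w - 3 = (w - 3)*(w + 1)^2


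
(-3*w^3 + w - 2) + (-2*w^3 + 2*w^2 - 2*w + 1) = -5*w^3 + 2*w^2 - w - 1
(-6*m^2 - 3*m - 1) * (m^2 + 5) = -6*m^4 - 3*m^3 - 31*m^2 - 15*m - 5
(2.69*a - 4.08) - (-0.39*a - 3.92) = 3.08*a - 0.16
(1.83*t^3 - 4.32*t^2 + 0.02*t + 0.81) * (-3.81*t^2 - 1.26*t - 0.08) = -6.9723*t^5 + 14.1534*t^4 + 5.2206*t^3 - 2.7657*t^2 - 1.0222*t - 0.0648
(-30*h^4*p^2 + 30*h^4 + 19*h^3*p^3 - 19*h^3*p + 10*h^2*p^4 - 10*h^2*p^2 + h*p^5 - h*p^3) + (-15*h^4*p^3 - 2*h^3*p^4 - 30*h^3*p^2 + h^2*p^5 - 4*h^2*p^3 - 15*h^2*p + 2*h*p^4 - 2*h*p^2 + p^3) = -15*h^4*p^3 - 30*h^4*p^2 + 30*h^4 - 2*h^3*p^4 + 19*h^3*p^3 - 30*h^3*p^2 - 19*h^3*p + h^2*p^5 + 10*h^2*p^4 - 4*h^2*p^3 - 10*h^2*p^2 - 15*h^2*p + h*p^5 + 2*h*p^4 - h*p^3 - 2*h*p^2 + p^3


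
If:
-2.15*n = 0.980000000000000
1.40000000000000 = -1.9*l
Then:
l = -0.74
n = -0.46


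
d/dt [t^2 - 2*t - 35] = 2*t - 2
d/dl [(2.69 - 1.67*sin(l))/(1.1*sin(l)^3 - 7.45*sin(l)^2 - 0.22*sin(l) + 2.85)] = (3.674*sin(l)^3 - 21.3185*sin(l)^2 + 40.081*sin(l) - 4.1677)*cos(l)/(1.21*sin(l)^6 - 16.39*sin(l)^5 + 55.0185*sin(l)^4 + 9.548*sin(l)^3 - 42.4166*sin(l)^2 - 1.254*sin(l) + 8.1225)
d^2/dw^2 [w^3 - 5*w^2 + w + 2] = 6*w - 10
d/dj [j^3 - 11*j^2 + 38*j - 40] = 3*j^2 - 22*j + 38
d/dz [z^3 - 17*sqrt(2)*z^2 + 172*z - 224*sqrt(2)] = 3*z^2 - 34*sqrt(2)*z + 172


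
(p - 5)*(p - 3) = p^2 - 8*p + 15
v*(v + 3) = v^2 + 3*v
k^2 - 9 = (k - 3)*(k + 3)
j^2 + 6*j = j*(j + 6)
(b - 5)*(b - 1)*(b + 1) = b^3 - 5*b^2 - b + 5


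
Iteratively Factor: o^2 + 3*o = (o)*(o + 3)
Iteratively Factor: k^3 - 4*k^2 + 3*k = (k - 3)*(k^2 - k) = (k - 3)*(k - 1)*(k)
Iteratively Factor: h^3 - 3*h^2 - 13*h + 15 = (h + 3)*(h^2 - 6*h + 5) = (h - 5)*(h + 3)*(h - 1)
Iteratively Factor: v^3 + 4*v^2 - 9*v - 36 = (v + 4)*(v^2 - 9) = (v + 3)*(v + 4)*(v - 3)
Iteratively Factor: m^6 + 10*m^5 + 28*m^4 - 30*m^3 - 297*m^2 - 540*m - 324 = (m + 2)*(m^5 + 8*m^4 + 12*m^3 - 54*m^2 - 189*m - 162) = (m - 3)*(m + 2)*(m^4 + 11*m^3 + 45*m^2 + 81*m + 54) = (m - 3)*(m + 2)*(m + 3)*(m^3 + 8*m^2 + 21*m + 18) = (m - 3)*(m + 2)*(m + 3)^2*(m^2 + 5*m + 6) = (m - 3)*(m + 2)^2*(m + 3)^2*(m + 3)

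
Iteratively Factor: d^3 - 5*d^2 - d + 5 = (d - 5)*(d^2 - 1) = (d - 5)*(d + 1)*(d - 1)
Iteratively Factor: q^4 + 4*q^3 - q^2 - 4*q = (q)*(q^3 + 4*q^2 - q - 4) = q*(q - 1)*(q^2 + 5*q + 4) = q*(q - 1)*(q + 4)*(q + 1)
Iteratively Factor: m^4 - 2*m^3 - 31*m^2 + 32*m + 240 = (m + 3)*(m^3 - 5*m^2 - 16*m + 80) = (m + 3)*(m + 4)*(m^2 - 9*m + 20) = (m - 5)*(m + 3)*(m + 4)*(m - 4)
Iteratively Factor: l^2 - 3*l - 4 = (l + 1)*(l - 4)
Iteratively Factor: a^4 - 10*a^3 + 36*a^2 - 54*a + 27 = (a - 1)*(a^3 - 9*a^2 + 27*a - 27) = (a - 3)*(a - 1)*(a^2 - 6*a + 9) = (a - 3)^2*(a - 1)*(a - 3)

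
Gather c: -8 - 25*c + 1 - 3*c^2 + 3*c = -3*c^2 - 22*c - 7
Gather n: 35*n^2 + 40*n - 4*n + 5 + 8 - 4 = 35*n^2 + 36*n + 9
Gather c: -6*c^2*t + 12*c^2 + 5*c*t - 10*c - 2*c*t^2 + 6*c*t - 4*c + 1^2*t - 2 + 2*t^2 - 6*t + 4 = c^2*(12 - 6*t) + c*(-2*t^2 + 11*t - 14) + 2*t^2 - 5*t + 2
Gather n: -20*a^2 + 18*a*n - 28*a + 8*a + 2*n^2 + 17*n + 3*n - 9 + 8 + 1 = -20*a^2 - 20*a + 2*n^2 + n*(18*a + 20)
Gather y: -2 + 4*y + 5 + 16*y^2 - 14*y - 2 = 16*y^2 - 10*y + 1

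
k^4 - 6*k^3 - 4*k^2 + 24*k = k*(k - 6)*(k - 2)*(k + 2)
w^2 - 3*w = w*(w - 3)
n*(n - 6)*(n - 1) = n^3 - 7*n^2 + 6*n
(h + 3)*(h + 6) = h^2 + 9*h + 18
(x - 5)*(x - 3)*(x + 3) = x^3 - 5*x^2 - 9*x + 45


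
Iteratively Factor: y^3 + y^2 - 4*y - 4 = (y + 2)*(y^2 - y - 2) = (y + 1)*(y + 2)*(y - 2)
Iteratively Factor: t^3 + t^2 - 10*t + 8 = (t - 1)*(t^2 + 2*t - 8) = (t - 2)*(t - 1)*(t + 4)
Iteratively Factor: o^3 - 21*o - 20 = (o + 1)*(o^2 - o - 20) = (o + 1)*(o + 4)*(o - 5)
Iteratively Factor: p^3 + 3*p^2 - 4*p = (p + 4)*(p^2 - p) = p*(p + 4)*(p - 1)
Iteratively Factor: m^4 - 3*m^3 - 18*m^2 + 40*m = (m - 5)*(m^3 + 2*m^2 - 8*m) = (m - 5)*(m + 4)*(m^2 - 2*m) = m*(m - 5)*(m + 4)*(m - 2)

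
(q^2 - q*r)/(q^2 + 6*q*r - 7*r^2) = q/(q + 7*r)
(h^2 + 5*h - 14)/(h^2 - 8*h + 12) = (h + 7)/(h - 6)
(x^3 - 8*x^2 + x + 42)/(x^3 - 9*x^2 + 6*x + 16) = (x^3 - 8*x^2 + x + 42)/(x^3 - 9*x^2 + 6*x + 16)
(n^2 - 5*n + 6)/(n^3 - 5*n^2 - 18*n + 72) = (n - 2)/(n^2 - 2*n - 24)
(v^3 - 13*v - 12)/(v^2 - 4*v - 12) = (-v^3 + 13*v + 12)/(-v^2 + 4*v + 12)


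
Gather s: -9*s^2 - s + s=-9*s^2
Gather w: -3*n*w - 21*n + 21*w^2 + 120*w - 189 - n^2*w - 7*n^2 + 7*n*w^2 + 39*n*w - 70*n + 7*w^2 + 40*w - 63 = -7*n^2 - 91*n + w^2*(7*n + 28) + w*(-n^2 + 36*n + 160) - 252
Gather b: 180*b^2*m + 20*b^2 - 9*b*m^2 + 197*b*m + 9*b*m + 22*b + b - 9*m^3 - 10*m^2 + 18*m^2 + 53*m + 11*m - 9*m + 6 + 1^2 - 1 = b^2*(180*m + 20) + b*(-9*m^2 + 206*m + 23) - 9*m^3 + 8*m^2 + 55*m + 6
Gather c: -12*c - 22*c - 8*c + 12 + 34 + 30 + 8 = 84 - 42*c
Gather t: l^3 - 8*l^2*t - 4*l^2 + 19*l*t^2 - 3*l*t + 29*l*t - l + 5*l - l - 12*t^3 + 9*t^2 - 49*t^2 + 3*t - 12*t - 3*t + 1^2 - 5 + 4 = l^3 - 4*l^2 + 3*l - 12*t^3 + t^2*(19*l - 40) + t*(-8*l^2 + 26*l - 12)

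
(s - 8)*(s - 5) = s^2 - 13*s + 40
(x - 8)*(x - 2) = x^2 - 10*x + 16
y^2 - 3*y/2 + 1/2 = (y - 1)*(y - 1/2)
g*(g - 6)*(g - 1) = g^3 - 7*g^2 + 6*g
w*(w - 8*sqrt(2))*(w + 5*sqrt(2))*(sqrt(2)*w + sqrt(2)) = sqrt(2)*w^4 - 6*w^3 + sqrt(2)*w^3 - 80*sqrt(2)*w^2 - 6*w^2 - 80*sqrt(2)*w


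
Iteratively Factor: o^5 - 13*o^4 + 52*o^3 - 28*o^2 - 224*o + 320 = (o - 4)*(o^4 - 9*o^3 + 16*o^2 + 36*o - 80) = (o - 4)*(o - 2)*(o^3 - 7*o^2 + 2*o + 40) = (o - 4)*(o - 2)*(o + 2)*(o^2 - 9*o + 20) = (o - 5)*(o - 4)*(o - 2)*(o + 2)*(o - 4)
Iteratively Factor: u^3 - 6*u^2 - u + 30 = (u - 5)*(u^2 - u - 6) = (u - 5)*(u + 2)*(u - 3)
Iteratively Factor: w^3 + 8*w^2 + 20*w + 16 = (w + 2)*(w^2 + 6*w + 8) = (w + 2)*(w + 4)*(w + 2)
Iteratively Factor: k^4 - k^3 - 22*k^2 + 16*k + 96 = (k + 2)*(k^3 - 3*k^2 - 16*k + 48) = (k + 2)*(k + 4)*(k^2 - 7*k + 12) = (k - 4)*(k + 2)*(k + 4)*(k - 3)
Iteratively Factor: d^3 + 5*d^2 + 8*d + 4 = (d + 2)*(d^2 + 3*d + 2) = (d + 1)*(d + 2)*(d + 2)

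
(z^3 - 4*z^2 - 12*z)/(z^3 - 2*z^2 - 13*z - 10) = z*(z - 6)/(z^2 - 4*z - 5)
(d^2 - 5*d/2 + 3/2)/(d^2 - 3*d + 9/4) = 2*(d - 1)/(2*d - 3)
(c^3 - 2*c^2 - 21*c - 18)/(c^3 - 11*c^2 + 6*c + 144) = (c + 1)/(c - 8)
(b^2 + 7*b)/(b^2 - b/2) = 2*(b + 7)/(2*b - 1)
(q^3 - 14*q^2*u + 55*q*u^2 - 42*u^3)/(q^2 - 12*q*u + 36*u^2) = (q^2 - 8*q*u + 7*u^2)/(q - 6*u)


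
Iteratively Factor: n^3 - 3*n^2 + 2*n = (n - 2)*(n^2 - n) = (n - 2)*(n - 1)*(n)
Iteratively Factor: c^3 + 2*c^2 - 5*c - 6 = (c + 1)*(c^2 + c - 6) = (c - 2)*(c + 1)*(c + 3)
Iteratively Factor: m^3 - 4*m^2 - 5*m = (m + 1)*(m^2 - 5*m) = m*(m + 1)*(m - 5)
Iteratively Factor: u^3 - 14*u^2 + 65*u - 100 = (u - 4)*(u^2 - 10*u + 25) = (u - 5)*(u - 4)*(u - 5)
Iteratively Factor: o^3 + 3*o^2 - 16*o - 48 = (o - 4)*(o^2 + 7*o + 12) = (o - 4)*(o + 3)*(o + 4)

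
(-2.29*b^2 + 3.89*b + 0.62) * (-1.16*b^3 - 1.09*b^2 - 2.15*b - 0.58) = 2.6564*b^5 - 2.0163*b^4 - 0.0358000000000009*b^3 - 7.7111*b^2 - 3.5892*b - 0.3596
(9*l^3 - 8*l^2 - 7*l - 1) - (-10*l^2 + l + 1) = 9*l^3 + 2*l^2 - 8*l - 2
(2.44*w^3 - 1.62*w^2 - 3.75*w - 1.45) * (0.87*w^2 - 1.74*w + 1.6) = 2.1228*w^5 - 5.655*w^4 + 3.4603*w^3 + 2.6715*w^2 - 3.477*w - 2.32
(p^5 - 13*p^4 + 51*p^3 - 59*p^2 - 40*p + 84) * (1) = p^5 - 13*p^4 + 51*p^3 - 59*p^2 - 40*p + 84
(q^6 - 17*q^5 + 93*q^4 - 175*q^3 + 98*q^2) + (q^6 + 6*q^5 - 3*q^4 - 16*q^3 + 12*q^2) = 2*q^6 - 11*q^5 + 90*q^4 - 191*q^3 + 110*q^2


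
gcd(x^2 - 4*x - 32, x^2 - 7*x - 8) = x - 8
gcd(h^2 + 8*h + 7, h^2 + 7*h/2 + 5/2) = h + 1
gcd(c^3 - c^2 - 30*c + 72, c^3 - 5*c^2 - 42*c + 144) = c^2 + 3*c - 18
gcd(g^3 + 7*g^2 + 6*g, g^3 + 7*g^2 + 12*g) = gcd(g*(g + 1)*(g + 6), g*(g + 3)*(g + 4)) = g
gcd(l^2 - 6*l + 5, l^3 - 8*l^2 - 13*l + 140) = l - 5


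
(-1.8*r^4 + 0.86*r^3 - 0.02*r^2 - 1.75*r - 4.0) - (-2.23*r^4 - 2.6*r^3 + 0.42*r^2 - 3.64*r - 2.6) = 0.43*r^4 + 3.46*r^3 - 0.44*r^2 + 1.89*r - 1.4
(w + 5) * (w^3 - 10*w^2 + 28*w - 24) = w^4 - 5*w^3 - 22*w^2 + 116*w - 120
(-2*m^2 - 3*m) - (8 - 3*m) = -2*m^2 - 8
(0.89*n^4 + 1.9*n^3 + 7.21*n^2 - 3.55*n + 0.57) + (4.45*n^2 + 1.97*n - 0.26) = 0.89*n^4 + 1.9*n^3 + 11.66*n^2 - 1.58*n + 0.31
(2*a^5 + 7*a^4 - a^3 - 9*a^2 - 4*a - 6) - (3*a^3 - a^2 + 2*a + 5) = 2*a^5 + 7*a^4 - 4*a^3 - 8*a^2 - 6*a - 11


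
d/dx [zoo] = 0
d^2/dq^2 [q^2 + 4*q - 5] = 2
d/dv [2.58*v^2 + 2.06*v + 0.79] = 5.16*v + 2.06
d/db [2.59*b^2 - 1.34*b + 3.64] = 5.18*b - 1.34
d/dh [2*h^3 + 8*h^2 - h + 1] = 6*h^2 + 16*h - 1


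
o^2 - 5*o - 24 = (o - 8)*(o + 3)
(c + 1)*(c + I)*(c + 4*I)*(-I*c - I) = -I*c^4 + 5*c^3 - 2*I*c^3 + 10*c^2 + 3*I*c^2 + 5*c + 8*I*c + 4*I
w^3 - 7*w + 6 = (w - 2)*(w - 1)*(w + 3)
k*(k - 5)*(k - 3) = k^3 - 8*k^2 + 15*k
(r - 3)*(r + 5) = r^2 + 2*r - 15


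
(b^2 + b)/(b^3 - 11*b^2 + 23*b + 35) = b/(b^2 - 12*b + 35)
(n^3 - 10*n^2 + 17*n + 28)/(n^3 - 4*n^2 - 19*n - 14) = (n - 4)/(n + 2)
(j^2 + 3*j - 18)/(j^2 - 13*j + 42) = (j^2 + 3*j - 18)/(j^2 - 13*j + 42)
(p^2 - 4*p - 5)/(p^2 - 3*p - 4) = (p - 5)/(p - 4)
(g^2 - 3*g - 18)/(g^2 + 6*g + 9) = (g - 6)/(g + 3)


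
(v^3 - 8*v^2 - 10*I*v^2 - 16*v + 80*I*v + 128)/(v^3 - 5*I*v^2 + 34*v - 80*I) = (v - 8)/(v + 5*I)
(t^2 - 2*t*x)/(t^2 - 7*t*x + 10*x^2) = t/(t - 5*x)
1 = 1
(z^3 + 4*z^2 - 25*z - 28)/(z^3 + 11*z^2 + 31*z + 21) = (z - 4)/(z + 3)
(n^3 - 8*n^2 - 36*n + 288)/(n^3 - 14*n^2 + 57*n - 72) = (n^2 - 36)/(n^2 - 6*n + 9)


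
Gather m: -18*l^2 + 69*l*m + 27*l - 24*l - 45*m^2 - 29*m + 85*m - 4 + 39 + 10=-18*l^2 + 3*l - 45*m^2 + m*(69*l + 56) + 45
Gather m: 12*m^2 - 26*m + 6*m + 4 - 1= 12*m^2 - 20*m + 3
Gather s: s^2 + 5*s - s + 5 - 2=s^2 + 4*s + 3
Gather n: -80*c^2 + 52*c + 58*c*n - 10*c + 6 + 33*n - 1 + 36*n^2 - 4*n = -80*c^2 + 42*c + 36*n^2 + n*(58*c + 29) + 5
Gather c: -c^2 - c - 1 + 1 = -c^2 - c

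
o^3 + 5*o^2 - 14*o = o*(o - 2)*(o + 7)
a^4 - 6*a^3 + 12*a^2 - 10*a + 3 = (a - 3)*(a - 1)^3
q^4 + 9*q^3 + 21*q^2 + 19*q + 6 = (q + 1)^3*(q + 6)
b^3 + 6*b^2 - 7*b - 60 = (b - 3)*(b + 4)*(b + 5)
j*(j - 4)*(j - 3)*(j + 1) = j^4 - 6*j^3 + 5*j^2 + 12*j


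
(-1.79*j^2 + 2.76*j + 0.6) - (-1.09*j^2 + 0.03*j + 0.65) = -0.7*j^2 + 2.73*j - 0.05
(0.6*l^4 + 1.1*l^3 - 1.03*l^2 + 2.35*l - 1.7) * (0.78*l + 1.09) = 0.468*l^5 + 1.512*l^4 + 0.3956*l^3 + 0.7103*l^2 + 1.2355*l - 1.853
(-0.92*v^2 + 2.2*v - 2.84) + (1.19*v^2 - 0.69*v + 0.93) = 0.27*v^2 + 1.51*v - 1.91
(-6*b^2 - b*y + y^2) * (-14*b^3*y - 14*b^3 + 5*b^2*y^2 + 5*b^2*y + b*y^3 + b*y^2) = 84*b^5*y + 84*b^5 - 16*b^4*y^2 - 16*b^4*y - 25*b^3*y^3 - 25*b^3*y^2 + 4*b^2*y^4 + 4*b^2*y^3 + b*y^5 + b*y^4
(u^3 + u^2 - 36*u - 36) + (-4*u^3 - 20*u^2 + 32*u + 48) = -3*u^3 - 19*u^2 - 4*u + 12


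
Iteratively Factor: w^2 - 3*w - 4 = (w - 4)*(w + 1)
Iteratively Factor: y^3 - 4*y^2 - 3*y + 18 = (y + 2)*(y^2 - 6*y + 9) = (y - 3)*(y + 2)*(y - 3)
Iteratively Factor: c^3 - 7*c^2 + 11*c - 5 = (c - 1)*(c^2 - 6*c + 5) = (c - 5)*(c - 1)*(c - 1)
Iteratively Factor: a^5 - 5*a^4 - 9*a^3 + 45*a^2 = (a - 5)*(a^4 - 9*a^2) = (a - 5)*(a - 3)*(a^3 + 3*a^2) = (a - 5)*(a - 3)*(a + 3)*(a^2) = a*(a - 5)*(a - 3)*(a + 3)*(a)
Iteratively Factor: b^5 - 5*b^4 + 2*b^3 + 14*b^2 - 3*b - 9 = (b - 1)*(b^4 - 4*b^3 - 2*b^2 + 12*b + 9) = (b - 1)*(b + 1)*(b^3 - 5*b^2 + 3*b + 9) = (b - 3)*(b - 1)*(b + 1)*(b^2 - 2*b - 3) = (b - 3)*(b - 1)*(b + 1)^2*(b - 3)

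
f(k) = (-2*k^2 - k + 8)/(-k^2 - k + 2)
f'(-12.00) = 0.00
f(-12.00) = 2.06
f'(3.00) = 0.39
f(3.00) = 1.30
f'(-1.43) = -1.77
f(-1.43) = 3.86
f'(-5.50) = -0.01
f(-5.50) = 2.07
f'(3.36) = 0.28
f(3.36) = 1.42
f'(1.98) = 1.69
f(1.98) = 0.47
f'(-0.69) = 0.20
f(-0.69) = 3.50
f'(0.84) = 65.02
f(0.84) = 12.65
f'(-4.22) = -0.07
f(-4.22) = 2.02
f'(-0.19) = 0.97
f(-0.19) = 3.77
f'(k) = (-4*k - 1)/(-k^2 - k + 2) + (2*k + 1)*(-2*k^2 - k + 8)/(-k^2 - k + 2)^2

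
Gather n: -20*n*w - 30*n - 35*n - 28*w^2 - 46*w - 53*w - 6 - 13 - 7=n*(-20*w - 65) - 28*w^2 - 99*w - 26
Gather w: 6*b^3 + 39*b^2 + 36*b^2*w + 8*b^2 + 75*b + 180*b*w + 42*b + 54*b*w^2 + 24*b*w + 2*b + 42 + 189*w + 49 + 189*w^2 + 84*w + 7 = 6*b^3 + 47*b^2 + 119*b + w^2*(54*b + 189) + w*(36*b^2 + 204*b + 273) + 98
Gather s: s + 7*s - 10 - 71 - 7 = 8*s - 88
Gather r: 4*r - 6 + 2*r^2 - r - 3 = 2*r^2 + 3*r - 9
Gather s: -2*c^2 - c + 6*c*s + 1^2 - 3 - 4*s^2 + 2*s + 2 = -2*c^2 - c - 4*s^2 + s*(6*c + 2)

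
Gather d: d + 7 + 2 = d + 9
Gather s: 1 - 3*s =1 - 3*s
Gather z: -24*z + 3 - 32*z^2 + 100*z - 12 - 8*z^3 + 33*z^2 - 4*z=-8*z^3 + z^2 + 72*z - 9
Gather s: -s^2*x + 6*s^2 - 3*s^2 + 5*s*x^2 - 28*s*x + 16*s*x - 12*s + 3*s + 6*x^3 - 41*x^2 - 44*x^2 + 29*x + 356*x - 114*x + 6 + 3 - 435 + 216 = s^2*(3 - x) + s*(5*x^2 - 12*x - 9) + 6*x^3 - 85*x^2 + 271*x - 210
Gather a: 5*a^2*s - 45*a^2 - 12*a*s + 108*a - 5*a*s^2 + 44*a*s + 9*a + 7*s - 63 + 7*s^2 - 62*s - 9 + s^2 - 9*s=a^2*(5*s - 45) + a*(-5*s^2 + 32*s + 117) + 8*s^2 - 64*s - 72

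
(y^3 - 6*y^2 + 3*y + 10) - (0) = y^3 - 6*y^2 + 3*y + 10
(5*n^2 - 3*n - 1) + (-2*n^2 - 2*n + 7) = 3*n^2 - 5*n + 6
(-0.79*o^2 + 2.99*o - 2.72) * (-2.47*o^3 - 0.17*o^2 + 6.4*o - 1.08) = 1.9513*o^5 - 7.251*o^4 + 1.1541*o^3 + 20.4516*o^2 - 20.6372*o + 2.9376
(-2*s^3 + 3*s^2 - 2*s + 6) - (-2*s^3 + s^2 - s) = 2*s^2 - s + 6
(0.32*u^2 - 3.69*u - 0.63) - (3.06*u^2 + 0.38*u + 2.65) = -2.74*u^2 - 4.07*u - 3.28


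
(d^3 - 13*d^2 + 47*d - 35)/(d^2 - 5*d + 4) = (d^2 - 12*d + 35)/(d - 4)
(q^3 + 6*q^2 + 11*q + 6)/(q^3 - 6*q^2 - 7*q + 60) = (q^2 + 3*q + 2)/(q^2 - 9*q + 20)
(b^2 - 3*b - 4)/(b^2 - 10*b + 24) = (b + 1)/(b - 6)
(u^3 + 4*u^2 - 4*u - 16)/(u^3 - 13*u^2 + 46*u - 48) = (u^2 + 6*u + 8)/(u^2 - 11*u + 24)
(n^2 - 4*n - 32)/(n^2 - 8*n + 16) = (n^2 - 4*n - 32)/(n^2 - 8*n + 16)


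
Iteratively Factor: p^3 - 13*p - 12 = (p + 1)*(p^2 - p - 12) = (p + 1)*(p + 3)*(p - 4)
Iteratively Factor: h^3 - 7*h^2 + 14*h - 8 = (h - 4)*(h^2 - 3*h + 2) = (h - 4)*(h - 1)*(h - 2)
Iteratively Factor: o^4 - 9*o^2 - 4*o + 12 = (o + 2)*(o^3 - 2*o^2 - 5*o + 6) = (o - 3)*(o + 2)*(o^2 + o - 2) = (o - 3)*(o - 1)*(o + 2)*(o + 2)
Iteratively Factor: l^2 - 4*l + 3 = (l - 1)*(l - 3)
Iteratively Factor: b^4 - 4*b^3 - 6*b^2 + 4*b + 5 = (b - 5)*(b^3 + b^2 - b - 1) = (b - 5)*(b + 1)*(b^2 - 1) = (b - 5)*(b - 1)*(b + 1)*(b + 1)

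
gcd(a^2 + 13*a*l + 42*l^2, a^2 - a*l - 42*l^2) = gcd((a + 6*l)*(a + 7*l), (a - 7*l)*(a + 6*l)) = a + 6*l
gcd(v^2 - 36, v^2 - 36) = v^2 - 36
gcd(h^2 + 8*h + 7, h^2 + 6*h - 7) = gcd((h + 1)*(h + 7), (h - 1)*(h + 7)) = h + 7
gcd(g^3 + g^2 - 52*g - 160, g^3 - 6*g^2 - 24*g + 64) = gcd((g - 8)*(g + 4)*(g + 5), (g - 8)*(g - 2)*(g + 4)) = g^2 - 4*g - 32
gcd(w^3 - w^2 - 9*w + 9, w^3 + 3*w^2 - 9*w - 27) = w^2 - 9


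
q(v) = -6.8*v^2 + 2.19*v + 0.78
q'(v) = 2.19 - 13.6*v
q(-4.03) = -118.48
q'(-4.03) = 57.00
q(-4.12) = -123.67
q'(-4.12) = 58.22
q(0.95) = -3.28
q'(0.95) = -10.73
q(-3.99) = -116.21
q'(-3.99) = 56.45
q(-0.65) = -3.52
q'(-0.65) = 11.03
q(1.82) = -17.76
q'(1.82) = -22.56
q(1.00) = -3.83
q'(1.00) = -11.41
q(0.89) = -2.66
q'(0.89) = -9.91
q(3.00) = -53.85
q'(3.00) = -38.61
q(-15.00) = -1562.07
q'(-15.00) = 206.19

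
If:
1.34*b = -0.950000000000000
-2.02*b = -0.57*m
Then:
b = -0.71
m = -2.51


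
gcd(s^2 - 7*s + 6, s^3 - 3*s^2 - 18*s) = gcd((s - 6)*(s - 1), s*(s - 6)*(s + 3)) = s - 6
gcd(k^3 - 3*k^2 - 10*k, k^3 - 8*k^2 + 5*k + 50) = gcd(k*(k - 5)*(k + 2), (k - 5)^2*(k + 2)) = k^2 - 3*k - 10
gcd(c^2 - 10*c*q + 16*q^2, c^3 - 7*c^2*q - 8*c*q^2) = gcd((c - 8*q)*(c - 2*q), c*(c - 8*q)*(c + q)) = -c + 8*q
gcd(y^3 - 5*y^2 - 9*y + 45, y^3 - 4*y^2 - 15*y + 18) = y + 3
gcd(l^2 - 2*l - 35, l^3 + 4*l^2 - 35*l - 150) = l + 5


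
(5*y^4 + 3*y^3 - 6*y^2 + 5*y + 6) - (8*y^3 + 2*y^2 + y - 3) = 5*y^4 - 5*y^3 - 8*y^2 + 4*y + 9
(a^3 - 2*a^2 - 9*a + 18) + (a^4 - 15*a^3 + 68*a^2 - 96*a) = a^4 - 14*a^3 + 66*a^2 - 105*a + 18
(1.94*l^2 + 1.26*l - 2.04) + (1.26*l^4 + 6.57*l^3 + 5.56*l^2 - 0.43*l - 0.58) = 1.26*l^4 + 6.57*l^3 + 7.5*l^2 + 0.83*l - 2.62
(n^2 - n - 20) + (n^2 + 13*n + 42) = 2*n^2 + 12*n + 22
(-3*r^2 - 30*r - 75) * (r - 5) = -3*r^3 - 15*r^2 + 75*r + 375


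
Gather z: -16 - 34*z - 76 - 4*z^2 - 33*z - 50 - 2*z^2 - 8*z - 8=-6*z^2 - 75*z - 150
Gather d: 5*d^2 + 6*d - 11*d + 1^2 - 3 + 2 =5*d^2 - 5*d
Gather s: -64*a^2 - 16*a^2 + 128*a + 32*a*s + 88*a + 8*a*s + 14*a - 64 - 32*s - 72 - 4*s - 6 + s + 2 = -80*a^2 + 230*a + s*(40*a - 35) - 140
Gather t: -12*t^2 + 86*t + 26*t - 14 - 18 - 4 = -12*t^2 + 112*t - 36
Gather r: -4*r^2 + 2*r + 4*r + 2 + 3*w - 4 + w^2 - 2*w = -4*r^2 + 6*r + w^2 + w - 2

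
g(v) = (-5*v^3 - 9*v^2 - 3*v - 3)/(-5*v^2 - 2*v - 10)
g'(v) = (10*v + 2)*(-5*v^3 - 9*v^2 - 3*v - 3)/(-5*v^2 - 2*v - 10)^2 + (-15*v^2 - 18*v - 3)/(-5*v^2 - 2*v - 10)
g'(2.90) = 1.20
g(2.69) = 3.37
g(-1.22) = 0.24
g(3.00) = 3.74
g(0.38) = 0.50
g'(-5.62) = 1.03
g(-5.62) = -3.94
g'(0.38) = 0.79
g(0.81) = 0.94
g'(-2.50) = 0.97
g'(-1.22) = 0.39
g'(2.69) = 1.22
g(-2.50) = -0.73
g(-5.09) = -3.39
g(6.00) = 7.05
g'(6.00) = 1.06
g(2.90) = 3.62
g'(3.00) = 1.19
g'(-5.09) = 1.04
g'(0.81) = 1.20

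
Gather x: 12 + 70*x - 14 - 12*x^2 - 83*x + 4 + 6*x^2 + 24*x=-6*x^2 + 11*x + 2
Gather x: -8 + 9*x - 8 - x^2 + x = -x^2 + 10*x - 16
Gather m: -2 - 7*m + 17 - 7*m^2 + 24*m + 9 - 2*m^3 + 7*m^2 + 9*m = -2*m^3 + 26*m + 24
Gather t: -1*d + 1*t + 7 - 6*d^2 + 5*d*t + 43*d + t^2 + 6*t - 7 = -6*d^2 + 42*d + t^2 + t*(5*d + 7)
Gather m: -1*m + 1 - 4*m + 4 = 5 - 5*m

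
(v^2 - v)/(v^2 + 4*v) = (v - 1)/(v + 4)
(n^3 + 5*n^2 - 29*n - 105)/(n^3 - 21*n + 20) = (n^3 + 5*n^2 - 29*n - 105)/(n^3 - 21*n + 20)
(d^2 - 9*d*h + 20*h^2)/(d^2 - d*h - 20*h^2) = (d - 4*h)/(d + 4*h)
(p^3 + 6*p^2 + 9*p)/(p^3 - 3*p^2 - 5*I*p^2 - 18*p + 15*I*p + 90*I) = p*(p + 3)/(p^2 - p*(6 + 5*I) + 30*I)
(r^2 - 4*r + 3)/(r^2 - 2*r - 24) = (-r^2 + 4*r - 3)/(-r^2 + 2*r + 24)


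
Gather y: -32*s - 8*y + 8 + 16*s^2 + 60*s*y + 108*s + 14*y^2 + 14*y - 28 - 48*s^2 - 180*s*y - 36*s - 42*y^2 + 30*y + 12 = -32*s^2 + 40*s - 28*y^2 + y*(36 - 120*s) - 8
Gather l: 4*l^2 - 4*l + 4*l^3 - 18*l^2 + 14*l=4*l^3 - 14*l^2 + 10*l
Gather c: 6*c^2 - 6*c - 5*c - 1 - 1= 6*c^2 - 11*c - 2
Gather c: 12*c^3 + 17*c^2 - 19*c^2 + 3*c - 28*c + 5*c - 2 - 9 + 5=12*c^3 - 2*c^2 - 20*c - 6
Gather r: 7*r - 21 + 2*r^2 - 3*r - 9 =2*r^2 + 4*r - 30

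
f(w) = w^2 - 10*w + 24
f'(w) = 2*w - 10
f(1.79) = 9.30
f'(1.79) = -6.42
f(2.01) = 7.94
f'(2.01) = -5.98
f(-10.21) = 230.34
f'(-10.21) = -30.42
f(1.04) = 14.68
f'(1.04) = -7.92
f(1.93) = 8.42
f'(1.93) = -6.14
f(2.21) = 6.78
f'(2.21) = -5.58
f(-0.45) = 28.70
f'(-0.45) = -10.90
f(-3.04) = 63.64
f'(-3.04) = -16.08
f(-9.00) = 195.00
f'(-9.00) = -28.00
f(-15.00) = 399.00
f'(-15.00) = -40.00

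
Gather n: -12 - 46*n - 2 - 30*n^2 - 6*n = -30*n^2 - 52*n - 14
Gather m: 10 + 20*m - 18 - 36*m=-16*m - 8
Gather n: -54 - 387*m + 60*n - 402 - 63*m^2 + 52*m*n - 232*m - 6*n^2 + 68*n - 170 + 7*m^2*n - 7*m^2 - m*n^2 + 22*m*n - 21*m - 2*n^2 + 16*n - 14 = -70*m^2 - 640*m + n^2*(-m - 8) + n*(7*m^2 + 74*m + 144) - 640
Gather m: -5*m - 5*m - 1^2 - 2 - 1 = -10*m - 4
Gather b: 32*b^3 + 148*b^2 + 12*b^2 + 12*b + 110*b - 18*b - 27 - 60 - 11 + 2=32*b^3 + 160*b^2 + 104*b - 96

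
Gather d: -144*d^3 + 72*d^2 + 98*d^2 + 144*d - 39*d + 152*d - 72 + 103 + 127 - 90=-144*d^3 + 170*d^2 + 257*d + 68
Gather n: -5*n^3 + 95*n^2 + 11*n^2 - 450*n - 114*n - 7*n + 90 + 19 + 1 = -5*n^3 + 106*n^2 - 571*n + 110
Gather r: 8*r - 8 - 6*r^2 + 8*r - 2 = -6*r^2 + 16*r - 10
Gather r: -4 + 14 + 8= 18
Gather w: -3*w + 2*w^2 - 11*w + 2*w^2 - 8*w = 4*w^2 - 22*w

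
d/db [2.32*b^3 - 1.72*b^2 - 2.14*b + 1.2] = 6.96*b^2 - 3.44*b - 2.14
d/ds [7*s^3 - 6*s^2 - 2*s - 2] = 21*s^2 - 12*s - 2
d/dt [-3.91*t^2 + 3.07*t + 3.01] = 3.07 - 7.82*t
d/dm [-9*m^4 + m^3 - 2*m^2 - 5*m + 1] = -36*m^3 + 3*m^2 - 4*m - 5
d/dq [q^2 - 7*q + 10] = 2*q - 7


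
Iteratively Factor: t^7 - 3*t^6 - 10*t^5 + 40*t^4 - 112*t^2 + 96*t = (t + 2)*(t^6 - 5*t^5 + 40*t^3 - 80*t^2 + 48*t) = (t - 2)*(t + 2)*(t^5 - 3*t^4 - 6*t^3 + 28*t^2 - 24*t) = (t - 2)*(t + 2)*(t + 3)*(t^4 - 6*t^3 + 12*t^2 - 8*t) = (t - 2)^2*(t + 2)*(t + 3)*(t^3 - 4*t^2 + 4*t) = t*(t - 2)^2*(t + 2)*(t + 3)*(t^2 - 4*t + 4) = t*(t - 2)^3*(t + 2)*(t + 3)*(t - 2)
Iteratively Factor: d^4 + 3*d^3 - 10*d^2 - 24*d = (d)*(d^3 + 3*d^2 - 10*d - 24) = d*(d + 2)*(d^2 + d - 12) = d*(d - 3)*(d + 2)*(d + 4)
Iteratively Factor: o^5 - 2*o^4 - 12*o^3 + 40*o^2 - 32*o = (o + 4)*(o^4 - 6*o^3 + 12*o^2 - 8*o) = (o - 2)*(o + 4)*(o^3 - 4*o^2 + 4*o) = o*(o - 2)*(o + 4)*(o^2 - 4*o + 4) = o*(o - 2)^2*(o + 4)*(o - 2)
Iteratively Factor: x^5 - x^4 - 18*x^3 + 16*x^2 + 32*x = (x)*(x^4 - x^3 - 18*x^2 + 16*x + 32) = x*(x - 2)*(x^3 + x^2 - 16*x - 16) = x*(x - 2)*(x + 4)*(x^2 - 3*x - 4) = x*(x - 2)*(x + 1)*(x + 4)*(x - 4)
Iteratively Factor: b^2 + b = (b)*(b + 1)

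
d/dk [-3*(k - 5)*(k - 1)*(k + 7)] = -9*k^2 - 6*k + 111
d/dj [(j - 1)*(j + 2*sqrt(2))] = 2*j - 1 + 2*sqrt(2)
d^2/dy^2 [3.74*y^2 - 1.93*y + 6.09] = 7.48000000000000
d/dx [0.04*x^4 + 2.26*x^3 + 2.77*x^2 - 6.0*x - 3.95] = 0.16*x^3 + 6.78*x^2 + 5.54*x - 6.0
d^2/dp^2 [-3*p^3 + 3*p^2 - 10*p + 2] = 6 - 18*p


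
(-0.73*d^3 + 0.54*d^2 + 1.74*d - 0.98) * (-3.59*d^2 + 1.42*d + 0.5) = 2.6207*d^5 - 2.9752*d^4 - 5.8448*d^3 + 6.259*d^2 - 0.5216*d - 0.49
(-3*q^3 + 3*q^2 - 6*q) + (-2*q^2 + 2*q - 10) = -3*q^3 + q^2 - 4*q - 10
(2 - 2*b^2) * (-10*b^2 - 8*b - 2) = 20*b^4 + 16*b^3 - 16*b^2 - 16*b - 4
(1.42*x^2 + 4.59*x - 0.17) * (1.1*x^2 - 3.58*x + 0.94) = 1.562*x^4 - 0.0345999999999993*x^3 - 15.2844*x^2 + 4.9232*x - 0.1598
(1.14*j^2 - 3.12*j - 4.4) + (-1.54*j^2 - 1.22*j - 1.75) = -0.4*j^2 - 4.34*j - 6.15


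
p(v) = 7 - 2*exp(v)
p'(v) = -2*exp(v)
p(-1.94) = 6.71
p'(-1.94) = -0.29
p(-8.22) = 7.00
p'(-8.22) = -0.00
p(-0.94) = 6.22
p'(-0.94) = -0.78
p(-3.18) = 6.92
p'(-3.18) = -0.08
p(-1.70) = 6.63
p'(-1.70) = -0.37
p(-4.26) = 6.97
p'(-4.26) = -0.03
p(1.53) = -2.24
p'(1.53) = -9.24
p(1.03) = 1.40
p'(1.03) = -5.60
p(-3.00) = 6.90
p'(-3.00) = -0.10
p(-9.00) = 7.00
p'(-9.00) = 0.00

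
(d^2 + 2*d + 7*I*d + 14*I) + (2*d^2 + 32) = 3*d^2 + 2*d + 7*I*d + 32 + 14*I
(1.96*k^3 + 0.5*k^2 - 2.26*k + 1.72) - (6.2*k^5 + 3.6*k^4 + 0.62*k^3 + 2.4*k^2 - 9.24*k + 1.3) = -6.2*k^5 - 3.6*k^4 + 1.34*k^3 - 1.9*k^2 + 6.98*k + 0.42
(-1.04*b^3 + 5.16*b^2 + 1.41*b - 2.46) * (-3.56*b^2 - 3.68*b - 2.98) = 3.7024*b^5 - 14.5424*b^4 - 20.9092*b^3 - 11.808*b^2 + 4.851*b + 7.3308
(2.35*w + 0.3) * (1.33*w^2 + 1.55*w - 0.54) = 3.1255*w^3 + 4.0415*w^2 - 0.804*w - 0.162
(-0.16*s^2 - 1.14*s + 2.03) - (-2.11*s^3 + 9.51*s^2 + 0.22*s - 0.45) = 2.11*s^3 - 9.67*s^2 - 1.36*s + 2.48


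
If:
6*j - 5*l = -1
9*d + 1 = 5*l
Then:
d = 5*l/9 - 1/9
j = 5*l/6 - 1/6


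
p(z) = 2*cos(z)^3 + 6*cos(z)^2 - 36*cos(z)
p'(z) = -6*sin(z)*cos(z)^2 - 12*sin(z)*cos(z) + 36*sin(z)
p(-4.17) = 19.91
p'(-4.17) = 34.77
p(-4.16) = 20.25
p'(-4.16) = 34.60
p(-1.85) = 10.34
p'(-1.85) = -37.35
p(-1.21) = -11.87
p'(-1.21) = -29.02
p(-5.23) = -16.10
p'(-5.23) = 24.85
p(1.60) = 1.06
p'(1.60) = 36.33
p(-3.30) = 39.47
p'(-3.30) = 6.63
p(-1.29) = -9.47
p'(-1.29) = -30.95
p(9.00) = 36.27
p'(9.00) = 17.29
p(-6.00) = -27.26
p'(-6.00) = 5.29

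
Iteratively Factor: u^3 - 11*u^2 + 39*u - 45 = (u - 5)*(u^2 - 6*u + 9) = (u - 5)*(u - 3)*(u - 3)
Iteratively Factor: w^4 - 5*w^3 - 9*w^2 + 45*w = (w - 5)*(w^3 - 9*w) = (w - 5)*(w + 3)*(w^2 - 3*w) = (w - 5)*(w - 3)*(w + 3)*(w)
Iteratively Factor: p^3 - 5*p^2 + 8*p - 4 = (p - 2)*(p^2 - 3*p + 2) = (p - 2)^2*(p - 1)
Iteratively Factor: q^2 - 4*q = (q)*(q - 4)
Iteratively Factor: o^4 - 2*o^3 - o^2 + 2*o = (o - 2)*(o^3 - o) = (o - 2)*(o - 1)*(o^2 + o) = (o - 2)*(o - 1)*(o + 1)*(o)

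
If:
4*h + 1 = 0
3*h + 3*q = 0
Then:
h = -1/4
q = 1/4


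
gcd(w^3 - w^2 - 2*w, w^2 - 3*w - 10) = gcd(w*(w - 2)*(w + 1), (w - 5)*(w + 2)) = 1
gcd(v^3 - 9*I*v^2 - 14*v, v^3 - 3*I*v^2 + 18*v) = v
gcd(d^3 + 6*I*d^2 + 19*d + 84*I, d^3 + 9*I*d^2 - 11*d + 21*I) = d^2 + 10*I*d - 21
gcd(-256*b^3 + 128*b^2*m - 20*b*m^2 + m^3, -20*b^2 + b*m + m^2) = 4*b - m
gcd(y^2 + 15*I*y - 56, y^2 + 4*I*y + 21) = y + 7*I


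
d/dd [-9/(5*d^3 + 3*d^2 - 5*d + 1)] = 9*(15*d^2 + 6*d - 5)/(5*d^3 + 3*d^2 - 5*d + 1)^2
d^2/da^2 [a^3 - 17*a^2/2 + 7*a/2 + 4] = 6*a - 17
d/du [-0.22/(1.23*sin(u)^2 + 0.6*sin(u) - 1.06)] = (0.5412*sin(u) + 0.132)*cos(u)/(1.23*sin(u)^2 + 0.6*sin(u) - 1.06)^2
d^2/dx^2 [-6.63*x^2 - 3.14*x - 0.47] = -13.2600000000000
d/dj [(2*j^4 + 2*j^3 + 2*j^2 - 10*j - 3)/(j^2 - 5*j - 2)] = (4*j^5 - 28*j^4 - 36*j^3 - 12*j^2 - 2*j + 5)/(j^4 - 10*j^3 + 21*j^2 + 20*j + 4)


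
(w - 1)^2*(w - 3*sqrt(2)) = w^3 - 3*sqrt(2)*w^2 - 2*w^2 + w + 6*sqrt(2)*w - 3*sqrt(2)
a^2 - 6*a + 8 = (a - 4)*(a - 2)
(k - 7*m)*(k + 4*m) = k^2 - 3*k*m - 28*m^2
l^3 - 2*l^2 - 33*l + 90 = (l - 5)*(l - 3)*(l + 6)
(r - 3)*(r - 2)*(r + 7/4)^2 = r^4 - 3*r^3/2 - 135*r^2/16 + 91*r/16 + 147/8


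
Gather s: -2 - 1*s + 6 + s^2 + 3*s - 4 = s^2 + 2*s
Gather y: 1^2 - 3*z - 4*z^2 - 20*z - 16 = -4*z^2 - 23*z - 15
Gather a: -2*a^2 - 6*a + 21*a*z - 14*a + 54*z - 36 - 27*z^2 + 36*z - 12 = -2*a^2 + a*(21*z - 20) - 27*z^2 + 90*z - 48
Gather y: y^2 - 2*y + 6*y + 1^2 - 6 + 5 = y^2 + 4*y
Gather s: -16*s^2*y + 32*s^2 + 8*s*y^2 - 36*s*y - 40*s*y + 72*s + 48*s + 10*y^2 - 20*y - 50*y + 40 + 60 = s^2*(32 - 16*y) + s*(8*y^2 - 76*y + 120) + 10*y^2 - 70*y + 100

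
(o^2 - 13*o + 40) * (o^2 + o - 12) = o^4 - 12*o^3 + 15*o^2 + 196*o - 480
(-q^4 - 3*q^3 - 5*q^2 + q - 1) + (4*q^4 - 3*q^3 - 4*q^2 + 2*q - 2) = 3*q^4 - 6*q^3 - 9*q^2 + 3*q - 3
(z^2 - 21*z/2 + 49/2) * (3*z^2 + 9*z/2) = 3*z^4 - 27*z^3 + 105*z^2/4 + 441*z/4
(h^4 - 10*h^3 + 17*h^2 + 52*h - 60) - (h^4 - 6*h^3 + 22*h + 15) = -4*h^3 + 17*h^2 + 30*h - 75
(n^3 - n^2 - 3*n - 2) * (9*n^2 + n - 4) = 9*n^5 - 8*n^4 - 32*n^3 - 17*n^2 + 10*n + 8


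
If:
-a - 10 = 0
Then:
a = -10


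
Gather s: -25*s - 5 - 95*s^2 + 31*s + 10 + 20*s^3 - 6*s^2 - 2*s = 20*s^3 - 101*s^2 + 4*s + 5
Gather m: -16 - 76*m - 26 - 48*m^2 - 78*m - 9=-48*m^2 - 154*m - 51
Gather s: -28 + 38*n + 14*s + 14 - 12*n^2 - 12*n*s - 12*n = -12*n^2 + 26*n + s*(14 - 12*n) - 14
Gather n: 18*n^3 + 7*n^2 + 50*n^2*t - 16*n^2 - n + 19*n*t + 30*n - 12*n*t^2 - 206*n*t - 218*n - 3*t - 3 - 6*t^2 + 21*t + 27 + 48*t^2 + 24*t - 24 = 18*n^3 + n^2*(50*t - 9) + n*(-12*t^2 - 187*t - 189) + 42*t^2 + 42*t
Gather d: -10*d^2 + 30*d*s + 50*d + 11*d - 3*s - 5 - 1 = -10*d^2 + d*(30*s + 61) - 3*s - 6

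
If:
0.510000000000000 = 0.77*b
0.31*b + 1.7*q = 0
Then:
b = 0.66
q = -0.12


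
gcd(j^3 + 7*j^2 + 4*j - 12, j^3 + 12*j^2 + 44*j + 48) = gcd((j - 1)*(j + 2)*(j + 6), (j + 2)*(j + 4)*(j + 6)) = j^2 + 8*j + 12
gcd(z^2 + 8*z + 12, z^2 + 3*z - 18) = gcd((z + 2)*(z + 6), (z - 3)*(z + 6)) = z + 6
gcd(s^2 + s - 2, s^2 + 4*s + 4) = s + 2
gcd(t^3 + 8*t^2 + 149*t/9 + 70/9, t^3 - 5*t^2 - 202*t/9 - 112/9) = t^2 + 3*t + 14/9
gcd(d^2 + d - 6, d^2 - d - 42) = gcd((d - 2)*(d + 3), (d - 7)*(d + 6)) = 1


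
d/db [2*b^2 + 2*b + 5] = 4*b + 2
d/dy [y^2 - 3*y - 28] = 2*y - 3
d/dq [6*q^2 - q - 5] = 12*q - 1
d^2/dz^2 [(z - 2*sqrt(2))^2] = 2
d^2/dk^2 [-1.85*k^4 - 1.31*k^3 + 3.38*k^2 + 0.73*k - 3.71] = -22.2*k^2 - 7.86*k + 6.76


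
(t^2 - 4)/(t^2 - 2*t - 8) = (t - 2)/(t - 4)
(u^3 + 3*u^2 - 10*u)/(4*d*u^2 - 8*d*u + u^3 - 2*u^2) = (u + 5)/(4*d + u)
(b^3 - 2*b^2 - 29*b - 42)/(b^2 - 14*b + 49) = (b^2 + 5*b + 6)/(b - 7)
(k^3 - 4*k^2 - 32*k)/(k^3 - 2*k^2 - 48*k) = (k + 4)/(k + 6)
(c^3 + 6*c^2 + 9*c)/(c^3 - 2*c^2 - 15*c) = (c + 3)/(c - 5)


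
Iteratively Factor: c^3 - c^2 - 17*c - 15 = (c + 1)*(c^2 - 2*c - 15) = (c + 1)*(c + 3)*(c - 5)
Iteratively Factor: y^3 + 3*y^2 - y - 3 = (y - 1)*(y^2 + 4*y + 3) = (y - 1)*(y + 3)*(y + 1)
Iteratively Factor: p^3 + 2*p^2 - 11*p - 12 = (p + 4)*(p^2 - 2*p - 3) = (p - 3)*(p + 4)*(p + 1)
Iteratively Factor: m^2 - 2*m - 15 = (m + 3)*(m - 5)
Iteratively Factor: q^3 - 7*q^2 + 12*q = (q - 3)*(q^2 - 4*q) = (q - 4)*(q - 3)*(q)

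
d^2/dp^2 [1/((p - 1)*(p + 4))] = 2*((p - 1)^2 + (p - 1)*(p + 4) + (p + 4)^2)/((p - 1)^3*(p + 4)^3)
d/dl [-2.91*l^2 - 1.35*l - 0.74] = -5.82*l - 1.35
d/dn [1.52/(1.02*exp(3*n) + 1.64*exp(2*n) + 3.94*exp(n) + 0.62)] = (-4.6512*exp(2*n) - 4.9856*exp(n) - 5.9888)*exp(n)/(1.02*exp(3*n) + 1.64*exp(2*n) + 3.94*exp(n) + 0.62)^2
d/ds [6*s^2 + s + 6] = 12*s + 1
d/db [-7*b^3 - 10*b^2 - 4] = b*(-21*b - 20)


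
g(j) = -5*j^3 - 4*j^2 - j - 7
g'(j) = -15*j^2 - 8*j - 1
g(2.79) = -149.51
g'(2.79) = -140.08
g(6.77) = -1748.55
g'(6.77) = -742.65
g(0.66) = -10.84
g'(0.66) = -12.81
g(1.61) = -39.84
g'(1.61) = -52.76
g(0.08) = -7.11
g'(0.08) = -1.74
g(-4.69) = 425.51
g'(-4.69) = -293.42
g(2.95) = -173.12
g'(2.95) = -155.14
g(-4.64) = 411.01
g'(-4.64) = -286.82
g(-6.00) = 935.00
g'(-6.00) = -493.00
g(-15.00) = 15983.00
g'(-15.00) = -3256.00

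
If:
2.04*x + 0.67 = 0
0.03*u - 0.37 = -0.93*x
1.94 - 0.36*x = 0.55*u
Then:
No Solution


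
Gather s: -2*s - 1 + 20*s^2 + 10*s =20*s^2 + 8*s - 1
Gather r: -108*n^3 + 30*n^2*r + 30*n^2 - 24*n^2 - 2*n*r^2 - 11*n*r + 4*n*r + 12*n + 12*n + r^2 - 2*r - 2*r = -108*n^3 + 6*n^2 + 24*n + r^2*(1 - 2*n) + r*(30*n^2 - 7*n - 4)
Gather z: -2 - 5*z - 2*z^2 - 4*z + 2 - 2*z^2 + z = -4*z^2 - 8*z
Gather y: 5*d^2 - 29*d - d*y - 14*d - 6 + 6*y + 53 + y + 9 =5*d^2 - 43*d + y*(7 - d) + 56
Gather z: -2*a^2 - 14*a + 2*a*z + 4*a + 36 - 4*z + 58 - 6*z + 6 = -2*a^2 - 10*a + z*(2*a - 10) + 100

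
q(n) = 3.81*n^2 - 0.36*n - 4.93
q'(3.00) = 22.50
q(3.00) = 28.28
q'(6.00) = 45.36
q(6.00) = 130.07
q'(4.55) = 34.31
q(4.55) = 72.31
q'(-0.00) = -0.36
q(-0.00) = -4.93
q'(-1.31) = -10.34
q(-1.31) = 2.08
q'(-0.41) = -3.48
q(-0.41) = -4.14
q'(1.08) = 7.87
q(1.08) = -0.87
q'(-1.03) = -8.21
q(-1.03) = -0.52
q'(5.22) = 39.42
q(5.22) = 97.01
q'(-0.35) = -3.03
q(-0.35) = -4.34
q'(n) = 7.62*n - 0.36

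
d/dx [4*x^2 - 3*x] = 8*x - 3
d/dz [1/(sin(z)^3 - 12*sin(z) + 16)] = -3*(sin(z) + 2)*cos(z)/((sin(z) - 2)^3*(sin(z) + 4)^2)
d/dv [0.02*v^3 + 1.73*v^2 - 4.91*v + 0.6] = 0.06*v^2 + 3.46*v - 4.91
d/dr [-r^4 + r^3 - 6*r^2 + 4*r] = -4*r^3 + 3*r^2 - 12*r + 4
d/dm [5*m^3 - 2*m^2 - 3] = m*(15*m - 4)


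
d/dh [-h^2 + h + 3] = 1 - 2*h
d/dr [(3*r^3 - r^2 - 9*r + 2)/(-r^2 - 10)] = 3*(-r^4 - 33*r^2 + 8*r + 30)/(r^4 + 20*r^2 + 100)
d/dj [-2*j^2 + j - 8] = 1 - 4*j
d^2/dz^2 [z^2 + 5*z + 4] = 2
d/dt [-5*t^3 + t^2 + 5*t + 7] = -15*t^2 + 2*t + 5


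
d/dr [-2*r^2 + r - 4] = 1 - 4*r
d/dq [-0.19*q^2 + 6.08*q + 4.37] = 6.08 - 0.38*q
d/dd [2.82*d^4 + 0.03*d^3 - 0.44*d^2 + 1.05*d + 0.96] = 11.28*d^3 + 0.09*d^2 - 0.88*d + 1.05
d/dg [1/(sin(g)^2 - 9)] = -2*sin(g)*cos(g)/(sin(g)^2 - 9)^2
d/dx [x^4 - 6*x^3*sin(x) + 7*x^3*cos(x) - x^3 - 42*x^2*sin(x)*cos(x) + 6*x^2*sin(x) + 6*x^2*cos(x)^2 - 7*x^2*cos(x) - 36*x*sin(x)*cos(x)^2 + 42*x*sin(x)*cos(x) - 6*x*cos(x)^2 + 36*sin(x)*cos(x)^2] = -7*x^3*sin(x) - 6*x^3*cos(x) + 4*x^3 - 11*x^2*sin(x) - 6*x^2*sin(2*x) + 27*x^2*cos(x) - 42*x^2*cos(2*x) - 3*x^2 + 12*x*sin(x) - 36*x*sin(2*x) - 23*x*cos(x) + 48*x*cos(2*x) - 27*x*cos(3*x) + 6*x + 27*sin(x) + 21*sin(2*x) - 9*sin(3*x) - 27*cos(x) - 3*cos(2*x) + 27*cos(3*x) + 36*sqrt(2)*cos(x + pi/4) - 3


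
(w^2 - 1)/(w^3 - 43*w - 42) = (w - 1)/(w^2 - w - 42)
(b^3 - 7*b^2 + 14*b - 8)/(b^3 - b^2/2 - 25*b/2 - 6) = 2*(b^2 - 3*b + 2)/(2*b^2 + 7*b + 3)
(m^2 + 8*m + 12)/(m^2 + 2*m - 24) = (m + 2)/(m - 4)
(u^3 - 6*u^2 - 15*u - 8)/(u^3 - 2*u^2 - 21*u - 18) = (u^2 - 7*u - 8)/(u^2 - 3*u - 18)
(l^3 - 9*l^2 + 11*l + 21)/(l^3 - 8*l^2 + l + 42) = (l + 1)/(l + 2)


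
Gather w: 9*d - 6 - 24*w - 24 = 9*d - 24*w - 30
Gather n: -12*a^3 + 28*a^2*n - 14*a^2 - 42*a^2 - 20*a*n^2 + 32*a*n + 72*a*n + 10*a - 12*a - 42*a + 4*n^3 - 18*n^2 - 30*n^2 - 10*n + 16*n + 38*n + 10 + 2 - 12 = -12*a^3 - 56*a^2 - 44*a + 4*n^3 + n^2*(-20*a - 48) + n*(28*a^2 + 104*a + 44)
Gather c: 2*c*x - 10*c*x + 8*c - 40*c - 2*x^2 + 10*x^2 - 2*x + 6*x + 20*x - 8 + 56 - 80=c*(-8*x - 32) + 8*x^2 + 24*x - 32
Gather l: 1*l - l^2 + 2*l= -l^2 + 3*l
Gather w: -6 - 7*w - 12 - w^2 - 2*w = -w^2 - 9*w - 18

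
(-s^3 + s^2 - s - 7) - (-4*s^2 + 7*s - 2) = -s^3 + 5*s^2 - 8*s - 5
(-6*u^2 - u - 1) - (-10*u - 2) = -6*u^2 + 9*u + 1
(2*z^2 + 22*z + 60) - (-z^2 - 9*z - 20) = 3*z^2 + 31*z + 80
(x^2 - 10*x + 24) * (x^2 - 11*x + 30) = x^4 - 21*x^3 + 164*x^2 - 564*x + 720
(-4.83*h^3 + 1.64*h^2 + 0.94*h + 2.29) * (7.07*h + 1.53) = -34.1481*h^4 + 4.2049*h^3 + 9.155*h^2 + 17.6285*h + 3.5037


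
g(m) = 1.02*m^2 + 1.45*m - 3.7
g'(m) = 2.04*m + 1.45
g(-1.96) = -2.62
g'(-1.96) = -2.55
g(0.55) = -2.59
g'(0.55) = 2.57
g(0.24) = -3.29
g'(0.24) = 1.94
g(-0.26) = -4.01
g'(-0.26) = 0.92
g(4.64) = 24.99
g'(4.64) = 10.92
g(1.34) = 0.07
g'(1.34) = 4.18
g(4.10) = 19.39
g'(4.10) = 9.81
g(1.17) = -0.61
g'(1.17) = 3.84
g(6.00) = 41.72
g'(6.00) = 13.69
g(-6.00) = 24.32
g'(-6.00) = -10.79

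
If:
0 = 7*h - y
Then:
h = y/7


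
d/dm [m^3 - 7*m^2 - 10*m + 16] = 3*m^2 - 14*m - 10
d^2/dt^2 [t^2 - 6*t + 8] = 2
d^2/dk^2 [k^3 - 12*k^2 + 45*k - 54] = 6*k - 24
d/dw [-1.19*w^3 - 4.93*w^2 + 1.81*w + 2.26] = -3.57*w^2 - 9.86*w + 1.81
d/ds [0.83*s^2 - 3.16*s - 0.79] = 1.66*s - 3.16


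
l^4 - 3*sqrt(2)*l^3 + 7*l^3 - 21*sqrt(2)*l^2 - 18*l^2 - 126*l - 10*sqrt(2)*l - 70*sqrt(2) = (l + 7)*(l - 5*sqrt(2))*(l + sqrt(2))^2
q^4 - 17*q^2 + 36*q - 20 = (q - 2)^2*(q - 1)*(q + 5)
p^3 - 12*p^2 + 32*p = p*(p - 8)*(p - 4)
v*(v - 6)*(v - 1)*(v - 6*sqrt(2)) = v^4 - 6*sqrt(2)*v^3 - 7*v^3 + 6*v^2 + 42*sqrt(2)*v^2 - 36*sqrt(2)*v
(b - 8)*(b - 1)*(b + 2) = b^3 - 7*b^2 - 10*b + 16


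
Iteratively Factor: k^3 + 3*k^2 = (k)*(k^2 + 3*k) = k^2*(k + 3)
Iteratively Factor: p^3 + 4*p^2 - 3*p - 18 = (p + 3)*(p^2 + p - 6) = (p - 2)*(p + 3)*(p + 3)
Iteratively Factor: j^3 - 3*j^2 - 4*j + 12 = (j - 3)*(j^2 - 4) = (j - 3)*(j - 2)*(j + 2)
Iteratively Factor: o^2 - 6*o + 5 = (o - 1)*(o - 5)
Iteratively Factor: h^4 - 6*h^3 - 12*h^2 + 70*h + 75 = (h - 5)*(h^3 - h^2 - 17*h - 15) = (h - 5)*(h + 3)*(h^2 - 4*h - 5) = (h - 5)*(h + 1)*(h + 3)*(h - 5)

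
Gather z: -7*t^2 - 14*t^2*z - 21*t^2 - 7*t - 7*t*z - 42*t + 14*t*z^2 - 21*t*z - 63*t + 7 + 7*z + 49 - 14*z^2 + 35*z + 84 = -28*t^2 - 112*t + z^2*(14*t - 14) + z*(-14*t^2 - 28*t + 42) + 140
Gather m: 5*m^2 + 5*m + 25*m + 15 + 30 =5*m^2 + 30*m + 45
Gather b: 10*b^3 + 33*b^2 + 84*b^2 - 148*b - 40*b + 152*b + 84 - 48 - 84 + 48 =10*b^3 + 117*b^2 - 36*b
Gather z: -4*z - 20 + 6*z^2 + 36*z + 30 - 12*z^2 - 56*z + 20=-6*z^2 - 24*z + 30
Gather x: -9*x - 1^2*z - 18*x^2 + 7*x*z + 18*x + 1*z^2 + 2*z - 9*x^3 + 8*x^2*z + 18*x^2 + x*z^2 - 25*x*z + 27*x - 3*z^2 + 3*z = -9*x^3 + 8*x^2*z + x*(z^2 - 18*z + 36) - 2*z^2 + 4*z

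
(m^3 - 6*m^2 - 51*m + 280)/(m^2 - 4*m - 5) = (m^2 - m - 56)/(m + 1)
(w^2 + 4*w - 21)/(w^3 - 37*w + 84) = 1/(w - 4)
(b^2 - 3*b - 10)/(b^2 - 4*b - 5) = (b + 2)/(b + 1)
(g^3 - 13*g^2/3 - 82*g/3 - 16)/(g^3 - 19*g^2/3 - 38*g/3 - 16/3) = (g + 3)/(g + 1)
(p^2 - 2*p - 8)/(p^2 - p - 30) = (-p^2 + 2*p + 8)/(-p^2 + p + 30)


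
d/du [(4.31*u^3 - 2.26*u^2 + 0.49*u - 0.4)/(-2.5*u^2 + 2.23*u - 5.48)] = (-10.775*u^4 + 19.2226*u^3 - 74.6712*u^2 + 22.7696*u - 1.7932)/(6.25*u^4 - 11.15*u^3 + 32.3729*u^2 - 24.4408*u + 30.0304)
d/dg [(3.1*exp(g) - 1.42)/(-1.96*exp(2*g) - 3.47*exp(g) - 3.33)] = (6.076*exp(2*g) - 5.5664*exp(g) - 15.2504)*exp(g)/(3.8416*exp(4*g) + 13.6024*exp(3*g) + 25.0945*exp(2*g) + 23.1102*exp(g) + 11.0889)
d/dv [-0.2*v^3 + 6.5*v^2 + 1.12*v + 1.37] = -0.6*v^2 + 13.0*v + 1.12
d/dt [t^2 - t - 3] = 2*t - 1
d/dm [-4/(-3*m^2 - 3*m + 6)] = 4*(-2*m - 1)/(3*(m^2 + m - 2)^2)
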